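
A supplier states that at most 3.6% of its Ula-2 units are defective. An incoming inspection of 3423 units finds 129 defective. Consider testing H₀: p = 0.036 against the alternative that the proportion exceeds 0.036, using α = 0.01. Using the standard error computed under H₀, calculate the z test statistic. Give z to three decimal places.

z = 0.530

p̂ = 129/3423 ≈ 0.037686.
Standard error under H₀: √(0.036×0.964/3423) = 0.003184.
z = (0.037686 − 0.036)/0.003184 = 0.001686/0.003184 = 0.530.
p-value = P(Z > 0.530) ≈ 0.2982. With α = 0.01, fail to reject H₀.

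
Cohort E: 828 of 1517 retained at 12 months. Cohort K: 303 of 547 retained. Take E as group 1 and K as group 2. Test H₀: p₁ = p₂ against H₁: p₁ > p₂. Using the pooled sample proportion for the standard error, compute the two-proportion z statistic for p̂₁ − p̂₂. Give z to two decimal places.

p̂₁ = 828/1517 = 0.5458, p̂₂ = 303/547 = 0.5539.
Pooled p̂ = (828+303)/(1517+547) = 1131/2064 = 0.5480.
SE = √(0.247699 × 0.00248735) = 0.0248.
z = (0.5458 − 0.5539)/0.0248 = -0.0081/0.0248 = -0.33.

z = -0.33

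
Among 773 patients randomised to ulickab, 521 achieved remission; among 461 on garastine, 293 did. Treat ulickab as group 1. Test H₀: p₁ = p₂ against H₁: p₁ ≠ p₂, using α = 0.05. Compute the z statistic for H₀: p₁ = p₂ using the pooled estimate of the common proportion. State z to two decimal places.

z = 1.38

p̂₁ = 521/773 ≈ 0.6740, p̂₂ = 293/461 ≈ 0.6356.
Pooled p̂ = (521+293)/(773+461) = 814/1234 = 0.6596.
SE = √(p̂(1−p̂)(1/n₁+1/n₂)) = √(0.6596·0.3404·0.00346286) = √(0.00077746) = 0.0279.
z = (0.6740 − 0.6356)/0.0279 = 0.0384/0.0279 = 1.38.
Two-sided p-value ≈ 2·Φ(−1.378) = 0.1682, so at α = 0.05 we fail to reject H₀.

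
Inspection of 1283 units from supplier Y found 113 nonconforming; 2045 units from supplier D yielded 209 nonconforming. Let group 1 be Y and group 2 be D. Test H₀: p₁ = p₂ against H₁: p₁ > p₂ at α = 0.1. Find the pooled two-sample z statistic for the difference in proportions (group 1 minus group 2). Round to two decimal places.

p̂₁ = 113/1283 ≈ 0.0881, p̂₂ = 209/2045 ≈ 0.1022.
Pooled p̂ = (113+209)/(1283+2045) = 322/3328 = 0.0968.
SE = √(0.0873933 × 0.00126842) = 0.0105.
z = (0.0881 − 0.1022)/0.0105 = -0.0141/0.0105 = -1.34.
p-value = P(Z > -1.342) ≈ 0.9101; since p > α = 0.1, fail to reject H₀.

z = -1.34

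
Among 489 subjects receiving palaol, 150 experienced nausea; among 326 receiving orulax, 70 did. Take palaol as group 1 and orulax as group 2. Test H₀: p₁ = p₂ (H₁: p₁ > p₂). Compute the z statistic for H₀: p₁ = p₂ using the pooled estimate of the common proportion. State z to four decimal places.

z = 2.8992

p̂₁ = 150/489 ≈ 0.3067485, p̂₂ = 70/326 ≈ 0.2147239.
Pooled p̂ = (150+70)/(489+326) = 220/815 = 0.2699387.
SE = √(p̂(1−p̂)(1/n₁+1/n₂)) = √(0.2699387·0.7300613·0.00511247) = √(0.00100752) = 0.0317415.
z = (0.3067485 − 0.2147239)/0.0317415 = 0.0920246/0.0317415 = 2.8992.
p-value = P(Z > 2.899) ≈ 0.0019.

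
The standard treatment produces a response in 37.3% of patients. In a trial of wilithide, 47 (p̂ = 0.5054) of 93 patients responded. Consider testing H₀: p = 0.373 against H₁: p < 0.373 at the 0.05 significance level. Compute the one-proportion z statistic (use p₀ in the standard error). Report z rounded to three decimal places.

p̂ = 47/93 ≈ 0.50538.
SE = √(p₀(1−p₀)/n) = √(0.23387/93) = 0.05015.
z = (0.50538 − 0.373)/0.05015 = 0.13238/0.05015 = 2.640.
p-value = P(Z < 2.640) ≈ 0.9959; since p > α = 0.05, fail to reject H₀.

z = 2.640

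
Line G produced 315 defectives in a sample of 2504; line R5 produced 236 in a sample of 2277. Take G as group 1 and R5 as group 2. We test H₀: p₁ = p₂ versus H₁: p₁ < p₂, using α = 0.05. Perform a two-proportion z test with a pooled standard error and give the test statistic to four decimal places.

p̂₁ = 315/2504 = 0.125799, p̂₂ = 236/2277 = 0.103645.
Pooled p̂ = (315+236)/(2504+2277) = 551/4781 = 0.115248.
SE = √(p̂(1−p̂)(1/n₁+1/n₂)) = √(0.115248·0.884752·0.000838535) = √(8.55019e-05) = 0.009247.
z = (0.125799 − 0.103645)/0.009247 = 0.022154/0.009247 = 2.3958.
p-value = P(Z < 2.396) ≈ 0.9917. With α = 0.05, fail to reject H₀.

z = 2.3958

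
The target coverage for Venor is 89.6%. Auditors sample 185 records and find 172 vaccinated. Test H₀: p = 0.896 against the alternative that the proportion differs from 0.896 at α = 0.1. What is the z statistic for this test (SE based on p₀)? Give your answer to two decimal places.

p̂ = 172/185 ≈ 0.9297.
SE = √(p₀(1−p₀)/n) = √(0.093184/185) = 0.0224.
z = (0.9297 − 0.896)/0.0224 = 0.0337/0.0224 = 1.50.
p-value = 2·P(Z > 1.503) ≈ 0.1329; since p > α = 0.1, fail to reject H₀.

z = 1.50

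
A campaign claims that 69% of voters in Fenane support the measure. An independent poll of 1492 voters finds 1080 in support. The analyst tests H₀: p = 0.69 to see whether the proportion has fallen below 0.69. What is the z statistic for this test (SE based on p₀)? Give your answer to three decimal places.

z = 2.828

p̂ = 1080/1492 ≈ 0.723861.
Under H₀, SE = √(0.69·0.31/1492) = √(0.000143365) = 0.011973.
z = (0.723861 − 0.69)/0.011973 = 0.033861/0.011973 = 2.828.
p-value = P(Z < 2.828) ≈ 0.9977.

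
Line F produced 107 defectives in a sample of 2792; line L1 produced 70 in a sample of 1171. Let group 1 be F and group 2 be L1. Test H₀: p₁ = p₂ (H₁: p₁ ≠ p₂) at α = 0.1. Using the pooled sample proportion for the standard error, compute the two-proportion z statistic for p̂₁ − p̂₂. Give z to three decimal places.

p̂₁ = 107/2792 ≈ 0.038324, p̂₂ = 70/1171 ≈ 0.059778.
Pooled p̂ = (107+70)/(2792+1171) = 177/3963 = 0.044663.
SE = √(p̂(1−p̂)(1/n₁+1/n₂)) = √(0.044663·0.955337·0.00121214) = √(5.17199e-05) = 0.007192.
z = (0.038324 − 0.059778)/0.007192 = -0.021454/0.007192 = -2.983.
p-value = 2·P(Z > 2.983) ≈ 0.0029, so at α = 0.1 we reject H₀.

z = -2.983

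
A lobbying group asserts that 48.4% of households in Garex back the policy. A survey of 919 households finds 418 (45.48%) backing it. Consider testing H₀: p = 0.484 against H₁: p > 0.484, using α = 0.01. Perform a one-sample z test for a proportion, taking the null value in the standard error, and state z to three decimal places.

z = -1.769

p̂ = 418/919 = 0.454842.
Under H₀, SE = √(0.484·0.516/919) = √(0.000271756) = 0.016485.
z = (0.454842 − 0.484)/0.016485 = -0.029158/0.016485 = -1.769.
p-value = P(Z > -1.769) ≈ 0.9615; since p > α = 0.01, fail to reject H₀.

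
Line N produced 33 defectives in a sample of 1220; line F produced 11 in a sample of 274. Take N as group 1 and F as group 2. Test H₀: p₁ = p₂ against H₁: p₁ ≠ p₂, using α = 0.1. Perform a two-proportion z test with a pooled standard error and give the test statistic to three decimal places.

p̂₁ = 33/1220 = 0.02705, p̂₂ = 11/274 = 0.04015.
Pooled p̂ = (33+11)/(1220+274) = 44/1494 = 0.02945.
SE = √(p̂(1−p̂)(1/n₁+1/n₂)) = √(0.02945·0.97055·0.00446931) = √(0.00012775) = 0.01130.
z = (0.02705 − 0.04015)/0.01130 = -0.01310/0.01130 = -1.159.
p-value = 2·P(Z > 1.159) ≈ 0.2466. With α = 0.1, fail to reject H₀.

z = -1.159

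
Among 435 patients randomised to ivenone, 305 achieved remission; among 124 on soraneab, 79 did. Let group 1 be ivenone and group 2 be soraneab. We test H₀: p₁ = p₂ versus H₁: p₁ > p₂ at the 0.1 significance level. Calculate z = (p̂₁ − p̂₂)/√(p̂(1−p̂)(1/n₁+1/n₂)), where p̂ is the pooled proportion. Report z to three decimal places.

p̂₁ = 305/435 ≈ 0.70115, p̂₂ = 79/124 ≈ 0.63710.
Pooled p̂ = (305+79)/(435+124) = 384/559 = 0.68694.
SE = √(0.215053 × 0.0103634) = 0.04721.
z = (0.70115 − 0.63710)/0.04721 = 0.06405/0.04721 = 1.357.
p-value = P(Z > 1.357) ≈ 0.0874. With α = 0.1, reject H₀.

z = 1.357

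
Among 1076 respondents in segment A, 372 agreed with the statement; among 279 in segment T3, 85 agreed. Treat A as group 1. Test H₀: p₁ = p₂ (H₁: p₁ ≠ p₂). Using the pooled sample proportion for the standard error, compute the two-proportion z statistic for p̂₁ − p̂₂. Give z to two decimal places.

z = 1.29

p̂₁ = 372/1076 ≈ 0.3457, p̂₂ = 85/279 ≈ 0.3047.
Pooled p̂ = (372+85)/(1076+279) = 457/1355 = 0.3373.
SE = √(p̂(1−p̂)(1/n₁+1/n₂)) = √(0.3373·0.6627·0.0045136) = √(0.00100887) = 0.0318.
z = (0.3457 − 0.3047)/0.0318 = 0.0410/0.0318 = 1.29.
Two-sided p-value ≈ 2·Φ(−1.293) = 0.1961.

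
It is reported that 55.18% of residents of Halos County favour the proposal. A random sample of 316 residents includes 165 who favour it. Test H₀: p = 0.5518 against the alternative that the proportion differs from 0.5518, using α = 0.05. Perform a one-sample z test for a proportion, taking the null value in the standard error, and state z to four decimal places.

z = -1.0598

p̂ = 165/316 ≈ 0.522152.
SE = √(p₀(1−p₀)/n) = √(0.24732/316) = 0.027976.
z = (0.522152 − 0.5518)/0.027976 = -0.029648/0.027976 = -1.0598.
p-value = 2·P(Z > 1.060) ≈ 0.2892; since p > α = 0.05, fail to reject H₀.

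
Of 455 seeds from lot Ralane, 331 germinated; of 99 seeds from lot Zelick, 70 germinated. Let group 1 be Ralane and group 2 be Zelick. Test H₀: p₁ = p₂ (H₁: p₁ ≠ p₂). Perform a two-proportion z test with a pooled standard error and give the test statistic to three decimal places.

z = 0.411

p̂₁ = 331/455 = 0.72747, p̂₂ = 70/99 = 0.70707.
Pooled p̂ = (331+70)/(455+99) = 401/554 = 0.72383.
SE = √(p̂(1−p̂)(1/n₁+1/n₂)) = √(0.72383·0.27617·0.0122988) = √(0.00245855) = 0.04958.
z = (0.72747 − 0.70707)/0.04958 = 0.02040/0.04958 = 0.411.
Two-sided p-value ≈ 2·Φ(−0.411) = 0.6807.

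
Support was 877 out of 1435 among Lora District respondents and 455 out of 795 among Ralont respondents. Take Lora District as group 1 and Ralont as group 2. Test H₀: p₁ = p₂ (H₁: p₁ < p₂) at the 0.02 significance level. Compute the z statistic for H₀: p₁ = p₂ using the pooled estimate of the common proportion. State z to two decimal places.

z = 1.79

p̂₁ = 877/1435 ≈ 0.6111, p̂₂ = 455/795 ≈ 0.5723.
Pooled p̂ = (877+455)/(1435+795) = 1332/2230 = 0.5973.
SE = √(0.240531 × 0.00195473) = 0.0217.
z = (0.6111 − 0.5723)/0.0217 = 0.0388/0.0217 = 1.79.
p-value = P(Z < 1.790) ≈ 0.9633; since p > α = 0.02, fail to reject H₀.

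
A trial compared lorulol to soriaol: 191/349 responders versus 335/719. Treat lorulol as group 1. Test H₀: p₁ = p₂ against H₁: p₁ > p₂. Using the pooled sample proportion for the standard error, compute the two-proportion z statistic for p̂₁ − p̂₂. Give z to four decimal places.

p̂₁ = 191/349 = 0.547278, p̂₂ = 335/719 = 0.465925.
Pooled p̂ = (191+335)/(349+719) = 526/1068 = 0.492509.
SE = √(0.249944 × 0.00425615) = 0.032616.
z = (0.547278 − 0.465925)/0.032616 = 0.081353/0.032616 = 2.4943.
p-value = P(Z > 2.494) ≈ 0.0063.

z = 2.4943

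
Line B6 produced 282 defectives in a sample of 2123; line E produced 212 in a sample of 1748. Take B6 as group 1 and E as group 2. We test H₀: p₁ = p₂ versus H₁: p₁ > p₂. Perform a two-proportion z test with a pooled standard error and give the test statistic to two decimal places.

p̂₁ = 282/2123 = 0.13283, p̂₂ = 212/1748 = 0.12128.
Pooled p̂ = (282+212)/(2123+1748) = 494/3871 = 0.12762.
SE = √(0.11133 × 0.00104311) = 0.01078.
z = (0.13283 − 0.12128)/0.01078 = 0.01155/0.01078 = 1.07.

z = 1.07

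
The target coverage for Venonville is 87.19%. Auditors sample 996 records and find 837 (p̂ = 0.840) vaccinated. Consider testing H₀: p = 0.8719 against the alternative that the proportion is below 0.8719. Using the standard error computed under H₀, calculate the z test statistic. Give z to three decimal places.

p̂ = 837/996 ≈ 0.84036.
SE = √(p₀(1−p₀)/n) = √(0.11169/996) = 0.01059.
z = (0.84036 − 0.8719)/0.01059 = -0.03154/0.01059 = -2.978.

z = -2.978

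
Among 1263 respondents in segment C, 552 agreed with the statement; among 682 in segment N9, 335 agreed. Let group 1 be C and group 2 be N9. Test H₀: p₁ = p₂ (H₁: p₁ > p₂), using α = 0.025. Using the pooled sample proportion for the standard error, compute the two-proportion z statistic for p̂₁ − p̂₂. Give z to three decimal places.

p̂₁ = 552/1263 ≈ 0.43705, p̂₂ = 335/682 ≈ 0.49120.
Pooled p̂ = (552+335)/(1263+682) = 887/1945 = 0.45604.
SE = √(p̂(1−p̂)(1/n₁+1/n₂)) = √(0.45604·0.54396·0.00225804) = √(0.000560147) = 0.02367.
z = (0.43705 − 0.49120)/0.02367 = -0.05415/0.02367 = -2.288.
p-value = P(Z > -2.288) ≈ 0.9889; since p > α = 0.025, fail to reject H₀.

z = -2.288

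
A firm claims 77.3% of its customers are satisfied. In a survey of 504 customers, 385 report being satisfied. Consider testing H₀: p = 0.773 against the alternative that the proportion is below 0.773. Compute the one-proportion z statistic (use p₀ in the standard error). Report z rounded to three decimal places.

p̂ = 385/504 ≈ 0.76389.
Under H₀, SE = √(0.773·0.227/504) = √(0.000348157) = 0.01866.
z = (0.76389 − 0.773)/0.01866 = -0.00911/0.01866 = -0.488.

z = -0.488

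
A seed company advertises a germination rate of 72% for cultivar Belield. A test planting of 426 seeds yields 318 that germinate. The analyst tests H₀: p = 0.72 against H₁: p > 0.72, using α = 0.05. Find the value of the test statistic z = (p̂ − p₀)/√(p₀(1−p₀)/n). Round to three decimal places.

z = 1.217

p̂ = 318/426 = 0.74648.
Under H₀, SE = √(0.72·0.28/426) = √(0.000473239) = 0.02175.
z = (0.74648 − 0.72)/0.02175 = 0.02648/0.02175 = 1.217.
p-value = P(Z > 1.217) ≈ 0.1118. With α = 0.05, fail to reject H₀.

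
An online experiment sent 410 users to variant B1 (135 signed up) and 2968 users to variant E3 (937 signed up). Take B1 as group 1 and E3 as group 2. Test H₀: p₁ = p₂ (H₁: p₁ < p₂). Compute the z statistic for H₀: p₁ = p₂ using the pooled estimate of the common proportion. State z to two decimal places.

z = 0.55

p̂₁ = 135/410 ≈ 0.32927, p̂₂ = 937/2968 ≈ 0.31570.
Pooled p̂ = (135+937)/(410+2968) = 1072/3378 = 0.31735.
SE = √(p̂(1−p̂)(1/n₁+1/n₂)) = √(0.31735·0.68265·0.00277595) = √(0.000601377) = 0.02452.
z = (0.32927 − 0.31570)/0.02452 = 0.01357/0.02452 = 0.55.
p-value = P(Z < 0.553) ≈ 0.7100.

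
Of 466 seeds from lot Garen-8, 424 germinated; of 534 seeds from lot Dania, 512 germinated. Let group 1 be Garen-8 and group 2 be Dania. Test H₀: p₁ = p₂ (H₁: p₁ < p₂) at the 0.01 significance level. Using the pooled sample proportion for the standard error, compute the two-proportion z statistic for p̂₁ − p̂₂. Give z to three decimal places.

z = -3.154

p̂₁ = 424/466 = 0.909871, p̂₂ = 512/534 = 0.958801.
Pooled p̂ = (424+512)/(466+534) = 936/1000 = 0.936000.
SE = √(0.059904 × 0.00401858) = 0.015515.
z = (0.909871 − 0.958801)/0.015515 = -0.048930/0.015515 = -3.154.
p-value = P(Z < -3.154) ≈ 0.0008; since p < α = 0.01, reject H₀.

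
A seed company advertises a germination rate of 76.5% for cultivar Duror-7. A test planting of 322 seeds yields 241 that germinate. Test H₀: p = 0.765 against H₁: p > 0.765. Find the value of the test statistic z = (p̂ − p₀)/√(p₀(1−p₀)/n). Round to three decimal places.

p̂ = 241/322 = 0.748447.
Standard error under H₀: √(0.765×0.235/322) = 0.023629.
z = (0.748447 − 0.765)/0.023629 = -0.016553/0.023629 = -0.701.

z = -0.701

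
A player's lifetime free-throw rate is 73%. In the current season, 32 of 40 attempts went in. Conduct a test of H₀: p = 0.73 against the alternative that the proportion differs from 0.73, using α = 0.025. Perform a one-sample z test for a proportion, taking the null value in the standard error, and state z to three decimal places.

p̂ = 32/40 = 0.80000.
Standard error under H₀: √(0.73×0.27/40) = 0.07020.
z = (0.80000 − 0.73)/0.07020 = 0.07000/0.07020 = 0.997.
p-value = 2·P(Z > 0.997) ≈ 0.3187; since p > α = 0.025, fail to reject H₀.

z = 0.997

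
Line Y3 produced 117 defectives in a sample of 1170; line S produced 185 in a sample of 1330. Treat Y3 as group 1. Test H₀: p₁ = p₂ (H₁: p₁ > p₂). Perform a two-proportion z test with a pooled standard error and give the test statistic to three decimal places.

p̂₁ = 117/1170 = 0.100000, p̂₂ = 185/1330 = 0.139098.
Pooled p̂ = (117+185)/(1170+1330) = 302/2500 = 0.120800.
SE = √(p̂(1−p̂)(1/n₁+1/n₂)) = √(0.120800·0.879200·0.00160658) = √(0.000170631) = 0.013063.
z = (0.100000 − 0.139098)/0.013063 = -0.039098/0.013063 = -2.993.

z = -2.993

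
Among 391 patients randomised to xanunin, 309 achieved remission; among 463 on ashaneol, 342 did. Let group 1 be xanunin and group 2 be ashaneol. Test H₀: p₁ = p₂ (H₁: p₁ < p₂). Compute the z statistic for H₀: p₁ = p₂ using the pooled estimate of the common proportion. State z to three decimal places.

z = 1.766

p̂₁ = 309/391 = 0.790281, p̂₂ = 342/463 = 0.738661.
Pooled p̂ = (309+342)/(391+463) = 651/854 = 0.762295.
SE = √(0.181201 × 0.00471737) = 0.029237.
z = (0.790281 − 0.738661)/0.029237 = 0.051620/0.029237 = 1.766.
p-value = P(Z < 1.766) ≈ 0.9613.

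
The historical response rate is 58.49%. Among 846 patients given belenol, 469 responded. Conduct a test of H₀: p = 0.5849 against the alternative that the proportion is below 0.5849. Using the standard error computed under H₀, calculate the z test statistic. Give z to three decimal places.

p̂ = 469/846 = 0.55437.
Standard error under H₀: √(0.5849×0.4151/846) = 0.01694.
z = (0.55437 − 0.5849)/0.01694 = -0.03053/0.01694 = -1.802.

z = -1.802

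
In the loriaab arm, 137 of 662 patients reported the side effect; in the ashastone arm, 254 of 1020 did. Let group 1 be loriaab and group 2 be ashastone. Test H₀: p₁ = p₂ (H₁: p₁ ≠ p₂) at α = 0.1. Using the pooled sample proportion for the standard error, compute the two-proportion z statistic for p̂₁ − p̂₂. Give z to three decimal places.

p̂₁ = 137/662 ≈ 0.20695, p̂₂ = 254/1020 ≈ 0.24902.
Pooled p̂ = (137+254)/(662+1020) = 391/1682 = 0.23246.
SE = √(0.178423 × 0.00249097) = 0.02108.
z = (0.20695 − 0.24902)/0.02108 = -0.04207/0.02108 = -1.996.
p-value = 2·P(Z > 1.996) ≈ 0.0460; since p < α = 0.1, reject H₀.

z = -1.996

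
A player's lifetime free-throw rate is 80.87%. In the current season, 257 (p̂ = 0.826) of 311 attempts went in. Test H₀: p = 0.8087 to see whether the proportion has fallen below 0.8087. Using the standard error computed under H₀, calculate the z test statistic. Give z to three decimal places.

z = 0.792

p̂ = 257/311 ≈ 0.82637.
Standard error under H₀: √(0.8087×0.1913/311) = 0.02230.
z = (0.82637 − 0.8087)/0.02230 = 0.01767/0.02230 = 0.792.
p-value = P(Z < 0.792) ≈ 0.7858.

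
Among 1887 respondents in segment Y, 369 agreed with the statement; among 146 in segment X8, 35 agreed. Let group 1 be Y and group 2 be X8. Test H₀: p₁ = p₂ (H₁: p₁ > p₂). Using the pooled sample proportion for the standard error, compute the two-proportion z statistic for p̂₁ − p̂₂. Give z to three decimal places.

z = -1.289

p̂₁ = 369/1887 ≈ 0.19555, p̂₂ = 35/146 ≈ 0.23973.
Pooled p̂ = (369+35)/(1887+146) = 404/2033 = 0.19872.
SE = √(p̂(1−p̂)(1/n₁+1/n₂)) = √(0.19872·0.80128·0.00737926) = √(0.00117501) = 0.03428.
z = (0.19555 − 0.23973)/0.03428 = -0.04418/0.03428 = -1.289.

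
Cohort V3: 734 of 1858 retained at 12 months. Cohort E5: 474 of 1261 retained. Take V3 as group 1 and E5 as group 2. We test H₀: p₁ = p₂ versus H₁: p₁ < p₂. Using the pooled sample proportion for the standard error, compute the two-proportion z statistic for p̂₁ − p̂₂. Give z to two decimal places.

p̂₁ = 734/1858 ≈ 0.39505, p̂₂ = 474/1261 ≈ 0.37589.
Pooled p̂ = (734+474)/(1858+1261) = 1208/3119 = 0.38730.
SE = √(0.2373 × 0.00133123) = 0.01777.
z = (0.39505 − 0.37589)/0.01777 = 0.01916/0.01777 = 1.08.
p-value = P(Z < 1.078) ≈ 0.8594.

z = 1.08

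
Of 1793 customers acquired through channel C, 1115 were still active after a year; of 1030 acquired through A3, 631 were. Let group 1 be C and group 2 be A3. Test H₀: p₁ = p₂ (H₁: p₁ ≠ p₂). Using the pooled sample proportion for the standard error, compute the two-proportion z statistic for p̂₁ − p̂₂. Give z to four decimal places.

z = 0.4866

p̂₁ = 1115/1793 = 0.621863, p̂₂ = 631/1030 = 0.612621.
Pooled p̂ = (1115+631)/(1793+1030) = 1746/2823 = 0.618491.
SE = √(p̂(1−p̂)(1/n₁+1/n₂)) = √(0.618491·0.381509·0.0015286) = √(0.000360688) = 0.018992.
z = (0.621863 − 0.612621)/0.018992 = 0.009242/0.018992 = 0.4866.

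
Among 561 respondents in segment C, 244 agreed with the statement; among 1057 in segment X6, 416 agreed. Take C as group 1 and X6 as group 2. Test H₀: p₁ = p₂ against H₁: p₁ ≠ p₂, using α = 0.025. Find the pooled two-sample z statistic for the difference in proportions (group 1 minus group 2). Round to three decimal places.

p̂₁ = 244/561 = 0.43494, p̂₂ = 416/1057 = 0.39357.
Pooled p̂ = (244+416)/(561+1057) = 660/1618 = 0.40791.
SE = √(0.24152 × 0.0027286) = 0.02567.
z = (0.43494 − 0.39357)/0.02567 = 0.04137/0.02567 = 1.612.
Two-sided p-value ≈ 2·Φ(−1.612) = 0.1071; since p > α = 0.025, fail to reject H₀.

z = 1.612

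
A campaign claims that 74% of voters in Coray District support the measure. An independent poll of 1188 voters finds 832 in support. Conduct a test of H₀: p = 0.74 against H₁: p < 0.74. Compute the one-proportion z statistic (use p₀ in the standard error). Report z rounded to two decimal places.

z = -3.12

p̂ = 832/1188 = 0.70034.
Standard error under H₀: √(0.74×0.26/1188) = 0.01273.
z = (0.70034 − 0.74)/0.01273 = -0.03966/0.01273 = -3.12.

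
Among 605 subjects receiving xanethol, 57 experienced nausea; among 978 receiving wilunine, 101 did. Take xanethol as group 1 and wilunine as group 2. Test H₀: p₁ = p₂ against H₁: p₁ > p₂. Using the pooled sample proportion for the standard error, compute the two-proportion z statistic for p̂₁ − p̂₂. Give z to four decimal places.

z = -0.5842

p̂₁ = 57/605 = 0.094215, p̂₂ = 101/978 = 0.103272.
Pooled p̂ = (57+101)/(605+978) = 158/1583 = 0.099810.
SE = √(p̂(1−p̂)(1/n₁+1/n₂)) = √(0.099810·0.900190·0.00267539) = √(0.000240379) = 0.015504.
z = (0.094215 − 0.103272)/0.015504 = -0.009057/0.015504 = -0.5842.
p-value = P(Z > -0.584) ≈ 0.7204.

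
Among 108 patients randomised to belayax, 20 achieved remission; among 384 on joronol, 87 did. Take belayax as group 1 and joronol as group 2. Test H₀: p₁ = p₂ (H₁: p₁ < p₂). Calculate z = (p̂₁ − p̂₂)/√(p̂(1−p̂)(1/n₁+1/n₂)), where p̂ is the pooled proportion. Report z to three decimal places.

p̂₁ = 20/108 ≈ 0.18519, p̂₂ = 87/384 ≈ 0.22656.
Pooled p̂ = (20+87)/(108+384) = 107/492 = 0.21748.
SE = √(p̂(1−p̂)(1/n₁+1/n₂)) = √(0.21748·0.78252·0.0118634) = √(0.00201894) = 0.04493.
z = (0.18519 − 0.22656)/0.04493 = -0.04137/0.04493 = -0.921.

z = -0.921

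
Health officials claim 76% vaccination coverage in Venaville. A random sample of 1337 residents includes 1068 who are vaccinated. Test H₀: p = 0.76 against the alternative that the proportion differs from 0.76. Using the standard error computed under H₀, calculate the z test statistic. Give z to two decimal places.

p̂ = 1068/1337 = 0.7988.
Under H₀, SE = √(0.76·0.24/1337) = √(0.000136425) = 0.0117.
z = (0.7988 − 0.76)/0.0117 = 0.0388/0.0117 = 3.32.
Two-sided p-value ≈ 2·Φ(−3.322) = 0.0009.

z = 3.32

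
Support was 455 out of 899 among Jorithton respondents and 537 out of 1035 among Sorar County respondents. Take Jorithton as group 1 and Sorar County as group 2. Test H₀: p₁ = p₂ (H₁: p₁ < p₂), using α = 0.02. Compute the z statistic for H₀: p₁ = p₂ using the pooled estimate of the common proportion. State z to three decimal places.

p̂₁ = 455/899 ≈ 0.50612, p̂₂ = 537/1035 ≈ 0.51884.
Pooled p̂ = (455+537)/(899+1035) = 992/1934 = 0.51293.
SE = √(0.249833 × 0.00207853) = 0.02279.
z = (0.50612 − 0.51884)/0.02279 = -0.01272/0.02279 = -0.558.
p-value = P(Z < -0.558) ≈ 0.2883; since p > α = 0.02, fail to reject H₀.

z = -0.558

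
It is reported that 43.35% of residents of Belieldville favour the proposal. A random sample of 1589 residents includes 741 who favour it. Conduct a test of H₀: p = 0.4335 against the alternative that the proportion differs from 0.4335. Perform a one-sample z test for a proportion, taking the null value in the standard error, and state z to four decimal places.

z = 2.6409

p̂ = 741/1589 ≈ 0.4663310.
Standard error under H₀: √(0.4335×0.5665/1589) = 0.0124318.
z = (0.4663310 − 0.4335)/0.0124318 = 0.0328310/0.0124318 = 2.6409.
p-value = 2·P(Z > 2.641) ≈ 0.0083.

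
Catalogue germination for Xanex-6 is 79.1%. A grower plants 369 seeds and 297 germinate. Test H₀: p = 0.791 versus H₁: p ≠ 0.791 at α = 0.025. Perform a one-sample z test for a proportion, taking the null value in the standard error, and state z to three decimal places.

z = 0.656

p̂ = 297/369 ≈ 0.80488.
SE = √(p₀(1−p₀)/n) = √(0.16532/369) = 0.02117.
z = (0.80488 − 0.791)/0.02117 = 0.01388/0.02117 = 0.656.
p-value = 2·P(Z > 0.656) ≈ 0.5120. With α = 0.025, fail to reject H₀.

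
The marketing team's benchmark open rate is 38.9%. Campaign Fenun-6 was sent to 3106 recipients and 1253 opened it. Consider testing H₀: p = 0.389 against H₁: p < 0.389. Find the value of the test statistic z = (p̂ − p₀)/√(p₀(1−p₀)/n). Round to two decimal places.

p̂ = 1253/3106 = 0.40341.
SE = √(p₀(1−p₀)/n) = √(0.23768/3106) = 0.00875.
z = (0.40341 − 0.389)/0.00875 = 0.01441/0.00875 = 1.65.
p-value = P(Z < 1.648) ≈ 0.9503.

z = 1.65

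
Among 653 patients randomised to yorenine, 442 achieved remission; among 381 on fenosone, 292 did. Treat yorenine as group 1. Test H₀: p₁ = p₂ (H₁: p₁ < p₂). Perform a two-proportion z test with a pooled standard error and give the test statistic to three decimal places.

p̂₁ = 442/653 = 0.676876, p̂₂ = 292/381 = 0.766404.
Pooled p̂ = (442+292)/(653+381) = 734/1034 = 0.709865.
SE = √(p̂(1−p̂)(1/n₁+1/n₂)) = √(0.709865·0.290135·0.00415607) = √(0.00085597) = 0.029257.
z = (0.676876 − 0.766404)/0.029257 = -0.089528/0.029257 = -3.060.

z = -3.060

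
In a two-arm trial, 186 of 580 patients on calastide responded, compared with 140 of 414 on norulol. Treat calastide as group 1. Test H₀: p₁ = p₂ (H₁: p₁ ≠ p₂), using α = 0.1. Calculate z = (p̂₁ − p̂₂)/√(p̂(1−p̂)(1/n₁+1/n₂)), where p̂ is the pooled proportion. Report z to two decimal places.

z = -0.58

p̂₁ = 186/580 = 0.3207, p̂₂ = 140/414 = 0.3382.
Pooled p̂ = (186+140)/(580+414) = 326/994 = 0.3280.
SE = √(0.220405 × 0.0041396) = 0.0302.
z = (0.3207 − 0.3382)/0.0302 = -0.0175/0.0302 = -0.58.
p-value = 2·P(Z > 0.579) ≈ 0.5629, so at α = 0.1 we fail to reject H₀.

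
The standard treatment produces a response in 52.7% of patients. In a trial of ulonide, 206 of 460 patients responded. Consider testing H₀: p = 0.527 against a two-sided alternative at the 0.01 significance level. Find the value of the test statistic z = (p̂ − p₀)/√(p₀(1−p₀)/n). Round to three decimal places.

z = -3.401

p̂ = 206/460 = 0.44783.
Under H₀, SE = √(0.527·0.473/460) = √(0.000541893) = 0.02328.
z = (0.44783 − 0.527)/0.02328 = -0.07917/0.02328 = -3.401.
p-value = 2·P(Z > 3.401) ≈ 0.0007, so at α = 0.01 we reject H₀.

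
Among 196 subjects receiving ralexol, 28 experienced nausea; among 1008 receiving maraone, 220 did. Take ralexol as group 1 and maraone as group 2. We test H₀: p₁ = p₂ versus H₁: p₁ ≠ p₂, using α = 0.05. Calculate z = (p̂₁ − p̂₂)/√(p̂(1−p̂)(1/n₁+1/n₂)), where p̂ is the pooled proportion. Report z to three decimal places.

p̂₁ = 28/196 = 0.14286, p̂₂ = 220/1008 = 0.21825.
Pooled p̂ = (28+220)/(196+1008) = 248/1204 = 0.20598.
SE = √(0.163552 × 0.0060941) = 0.03157.
z = (0.14286 − 0.21825)/0.03157 = -0.07539/0.03157 = -2.388.
p-value = 2·P(Z > 2.388) ≈ 0.0169. With α = 0.05, reject H₀.

z = -2.388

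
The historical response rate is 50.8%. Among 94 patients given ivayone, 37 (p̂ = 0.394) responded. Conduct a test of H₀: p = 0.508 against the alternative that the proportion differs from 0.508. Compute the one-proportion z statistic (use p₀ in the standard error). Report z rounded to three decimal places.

z = -2.218

p̂ = 37/94 ≈ 0.39362.
Under H₀, SE = √(0.508·0.492/94) = √(0.00265889) = 0.05156.
z = (0.39362 − 0.508)/0.05156 = -0.11438/0.05156 = -2.218.
Two-sided p-value ≈ 2·Φ(−2.218) = 0.0265.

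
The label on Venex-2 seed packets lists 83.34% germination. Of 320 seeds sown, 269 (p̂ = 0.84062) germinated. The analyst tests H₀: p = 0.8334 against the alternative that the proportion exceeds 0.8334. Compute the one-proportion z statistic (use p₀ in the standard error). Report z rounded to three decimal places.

z = 0.347

p̂ = 269/320 ≈ 0.84062.
SE = √(p₀(1−p₀)/n) = √(0.13884/320) = 0.02083.
z = (0.84062 − 0.8334)/0.02083 = 0.00722/0.02083 = 0.347.
p-value = P(Z > 0.347) ≈ 0.3643.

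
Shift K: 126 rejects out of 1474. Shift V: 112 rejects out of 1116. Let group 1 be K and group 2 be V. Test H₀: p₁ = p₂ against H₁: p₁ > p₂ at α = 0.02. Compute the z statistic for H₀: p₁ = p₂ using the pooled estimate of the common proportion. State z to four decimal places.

p̂₁ = 126/1474 = 0.085482, p̂₂ = 112/1116 = 0.100358.
Pooled p̂ = (126+112)/(1474+1116) = 238/2590 = 0.091892.
SE = √(0.0834478 × 0.00157448) = 0.011462.
z = (0.085482 − 0.100358)/0.011462 = -0.014876/0.011462 = -1.2979.
p-value = P(Z > -1.298) ≈ 0.9028; since p > α = 0.02, fail to reject H₀.

z = -1.2979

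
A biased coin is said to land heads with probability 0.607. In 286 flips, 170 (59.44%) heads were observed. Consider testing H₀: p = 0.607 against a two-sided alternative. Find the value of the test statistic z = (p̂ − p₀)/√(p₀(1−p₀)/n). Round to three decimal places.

p̂ = 170/286 = 0.59441.
Under H₀, SE = √(0.607·0.393/286) = √(0.000834094) = 0.02888.
z = (0.59441 − 0.607)/0.02888 = -0.01259/0.02888 = -0.436.
p-value = 2·P(Z > 0.436) ≈ 0.6628.

z = -0.436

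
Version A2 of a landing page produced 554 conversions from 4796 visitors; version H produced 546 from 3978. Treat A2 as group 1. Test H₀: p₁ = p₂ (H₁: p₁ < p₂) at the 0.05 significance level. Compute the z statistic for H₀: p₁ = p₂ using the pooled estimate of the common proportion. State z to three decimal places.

p̂₁ = 554/4796 = 0.11551, p̂₂ = 546/3978 = 0.13725.
Pooled p̂ = (554+546)/(4796+3978) = 1100/8774 = 0.12537.
SE = √(p̂(1−p̂)(1/n₁+1/n₂)) = √(0.12537·0.87463·0.00045989) = √(5.04281e-05) = 0.00710.
z = (0.11551 − 0.13725)/0.00710 = -0.02174/0.00710 = -3.062.
p-value = P(Z < -3.062) ≈ 0.0011. With α = 0.05, reject H₀.

z = -3.062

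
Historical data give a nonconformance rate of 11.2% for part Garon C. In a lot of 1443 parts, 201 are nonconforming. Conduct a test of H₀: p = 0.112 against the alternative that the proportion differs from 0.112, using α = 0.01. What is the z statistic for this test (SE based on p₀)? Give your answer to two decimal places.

p̂ = 201/1443 ≈ 0.1393.
Standard error under H₀: √(0.112×0.888/1443) = 0.0083.
z = (0.1393 − 0.112)/0.0083 = 0.0273/0.0083 = 3.29.
Two-sided p-value ≈ 2·Φ(−3.288) = 0.0010; since p < α = 0.01, reject H₀.

z = 3.29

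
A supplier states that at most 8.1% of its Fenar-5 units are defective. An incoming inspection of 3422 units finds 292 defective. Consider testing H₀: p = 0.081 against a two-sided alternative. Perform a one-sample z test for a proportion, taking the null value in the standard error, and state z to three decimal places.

p̂ = 292/3422 ≈ 0.085330.
Standard error under H₀: √(0.081×0.919/3422) = 0.004664.
z = (0.085330 − 0.081)/0.004664 = 0.004330/0.004664 = 0.928.

z = 0.928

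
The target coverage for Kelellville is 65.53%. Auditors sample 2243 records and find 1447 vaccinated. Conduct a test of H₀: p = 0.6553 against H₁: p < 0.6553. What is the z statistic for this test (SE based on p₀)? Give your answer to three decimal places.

z = -1.015

p̂ = 1447/2243 = 0.645118.
Under H₀, SE = √(0.6553·0.3447/2243) = √(0.000100705) = 0.010035.
z = (0.645118 − 0.6553)/0.010035 = -0.010182/0.010035 = -1.015.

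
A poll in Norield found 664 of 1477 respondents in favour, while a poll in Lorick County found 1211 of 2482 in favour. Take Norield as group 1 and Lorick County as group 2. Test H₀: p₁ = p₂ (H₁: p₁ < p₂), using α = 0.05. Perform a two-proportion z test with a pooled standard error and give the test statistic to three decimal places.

z = -2.337

p̂₁ = 664/1477 = 0.44956, p̂₂ = 1211/2482 = 0.48791.
Pooled p̂ = (664+1211)/(1477+2482) = 1875/3959 = 0.47360.
SE = √(p̂(1−p̂)(1/n₁+1/n₂)) = √(0.47360·0.52640·0.00107995) = √(0.000269235) = 0.01641.
z = (0.44956 − 0.48791)/0.01641 = -0.03835/0.01641 = -2.337.
p-value = P(Z < -2.337) ≈ 0.0097, so at α = 0.05 we reject H₀.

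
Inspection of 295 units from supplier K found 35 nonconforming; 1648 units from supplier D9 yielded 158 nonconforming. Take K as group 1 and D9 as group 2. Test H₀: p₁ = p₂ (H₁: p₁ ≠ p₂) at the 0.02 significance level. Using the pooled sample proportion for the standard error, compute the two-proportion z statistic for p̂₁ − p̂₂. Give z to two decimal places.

p̂₁ = 35/295 ≈ 0.1186, p̂₂ = 158/1648 ≈ 0.0959.
Pooled p̂ = (35+158)/(295+1648) = 193/1943 = 0.0993.
SE = √(0.0894643 × 0.00399663) = 0.0189.
z = (0.1186 − 0.0959)/0.0189 = 0.0227/0.0189 = 1.20.
Two-sided p-value ≈ 2·Φ(−1.204) = 0.2285, so at α = 0.02 we fail to reject H₀.

z = 1.20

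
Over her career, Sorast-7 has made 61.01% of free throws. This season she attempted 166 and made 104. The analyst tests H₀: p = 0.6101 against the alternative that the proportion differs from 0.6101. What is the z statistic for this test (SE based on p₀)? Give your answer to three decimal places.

p̂ = 104/166 = 0.626506.
SE = √(p₀(1−p₀)/n) = √(0.23788/166) = 0.037855.
z = (0.626506 − 0.6101)/0.037855 = 0.016406/0.037855 = 0.433.
Two-sided p-value ≈ 2·Φ(−0.433) = 0.6647.

z = 0.433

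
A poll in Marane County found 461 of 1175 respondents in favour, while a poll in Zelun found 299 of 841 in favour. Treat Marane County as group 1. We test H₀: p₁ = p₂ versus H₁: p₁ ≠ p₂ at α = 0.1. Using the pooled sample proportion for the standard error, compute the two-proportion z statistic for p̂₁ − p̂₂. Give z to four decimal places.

p̂₁ = 461/1175 = 0.3923404, p̂₂ = 299/841 = 0.3555291.
Pooled p̂ = (461+299)/(1175+841) = 760/2016 = 0.3769841.
SE = √(0.234867 × 0.00204012) = 0.0218897.
z = (0.3923404 − 0.3555291)/0.0218897 = 0.0368113/0.0218897 = 1.6817.
Two-sided p-value ≈ 2·Φ(−1.682) = 0.0926, so at α = 0.1 we reject H₀.

z = 1.6817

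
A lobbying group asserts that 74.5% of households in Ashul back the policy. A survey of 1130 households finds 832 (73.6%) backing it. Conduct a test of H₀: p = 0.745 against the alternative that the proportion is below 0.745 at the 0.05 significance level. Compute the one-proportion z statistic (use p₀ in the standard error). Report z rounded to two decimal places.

p̂ = 832/1130 = 0.7363.
Under H₀, SE = √(0.745·0.255/1130) = √(0.000168119) = 0.0130.
z = (0.7363 − 0.745)/0.0130 = -0.0087/0.0130 = -0.67.
p-value = P(Z < -0.672) ≈ 0.2507, so at α = 0.05 we fail to reject H₀.

z = -0.67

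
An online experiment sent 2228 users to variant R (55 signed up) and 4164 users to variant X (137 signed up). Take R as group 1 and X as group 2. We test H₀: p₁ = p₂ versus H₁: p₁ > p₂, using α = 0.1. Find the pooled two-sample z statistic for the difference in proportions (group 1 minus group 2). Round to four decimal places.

z = -1.8336

p̂₁ = 55/2228 = 0.0246858, p̂₂ = 137/4164 = 0.0329011.
Pooled p̂ = (55+137)/(2228+4164) = 192/6392 = 0.0300375.
SE = √(0.0291353 × 0.000688987) = 0.0044804.
z = (0.0246858 − 0.0329011)/0.0044804 = -0.0082153/0.0044804 = -1.8336.
p-value = P(Z > -1.834) ≈ 0.9666. With α = 0.1, fail to reject H₀.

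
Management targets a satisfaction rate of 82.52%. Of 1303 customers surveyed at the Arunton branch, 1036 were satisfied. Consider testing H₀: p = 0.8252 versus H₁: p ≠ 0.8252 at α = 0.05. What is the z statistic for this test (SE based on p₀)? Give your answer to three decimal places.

p̂ = 1036/1303 ≈ 0.79509.
Under H₀, SE = √(0.8252·0.1748/1303) = √(0.000110702) = 0.01052.
z = (0.79509 − 0.8252)/0.01052 = -0.03011/0.01052 = -2.862.
p-value = 2·P(Z > 2.862) ≈ 0.0042. With α = 0.05, reject H₀.

z = -2.862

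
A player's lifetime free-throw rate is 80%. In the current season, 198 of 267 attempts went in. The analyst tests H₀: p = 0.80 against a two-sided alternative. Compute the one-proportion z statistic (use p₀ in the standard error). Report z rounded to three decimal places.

p̂ = 198/267 = 0.74157.
SE = √(p₀(1−p₀)/n) = √(0.16/267) = 0.02448.
z = (0.74157 − 0.8)/0.02448 = -0.05843/0.02448 = -2.387.
Two-sided p-value ≈ 2·Φ(−2.387) = 0.0170.

z = -2.387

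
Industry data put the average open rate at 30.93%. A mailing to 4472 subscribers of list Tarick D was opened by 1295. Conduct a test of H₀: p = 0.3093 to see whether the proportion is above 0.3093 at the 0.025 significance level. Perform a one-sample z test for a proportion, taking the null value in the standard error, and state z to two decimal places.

z = -2.85

p̂ = 1295/4472 ≈ 0.28958.
SE = √(p₀(1−p₀)/n) = √(0.21363/4472) = 0.00691.
z = (0.28958 − 0.3093)/0.00691 = -0.01972/0.00691 = -2.85.
p-value = P(Z > -2.853) ≈ 0.9978, so at α = 0.025 we fail to reject H₀.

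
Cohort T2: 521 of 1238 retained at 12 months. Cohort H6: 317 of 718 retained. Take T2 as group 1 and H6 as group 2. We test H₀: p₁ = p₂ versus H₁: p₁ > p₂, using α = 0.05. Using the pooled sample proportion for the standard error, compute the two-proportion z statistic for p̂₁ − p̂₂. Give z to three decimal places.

p̂₁ = 521/1238 ≈ 0.42084, p̂₂ = 317/718 ≈ 0.44150.
Pooled p̂ = (521+317)/(1238+718) = 838/1956 = 0.42843.
SE = √(p̂(1−p̂)(1/n₁+1/n₂)) = √(0.42843·0.57157·0.00220051) = √(0.000538855) = 0.02321.
z = (0.42084 − 0.44150)/0.02321 = -0.02066/0.02321 = -0.890.
p-value = P(Z > -0.890) ≈ 0.8133; since p > α = 0.05, fail to reject H₀.

z = -0.890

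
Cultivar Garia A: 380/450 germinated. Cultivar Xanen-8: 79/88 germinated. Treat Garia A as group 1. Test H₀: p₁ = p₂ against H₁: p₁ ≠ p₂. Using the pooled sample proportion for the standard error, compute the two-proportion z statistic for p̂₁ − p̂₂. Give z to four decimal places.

z = -1.2915

p̂₁ = 380/450 ≈ 0.8444444, p̂₂ = 79/88 ≈ 0.8977273.
Pooled p̂ = (380+79)/(450+88) = 459/538 = 0.8531599.
SE = √(0.125278 × 0.0135859) = 0.0412554.
z = (0.8444444 − 0.8977273)/0.0412554 = -0.0532829/0.0412554 = -1.2915.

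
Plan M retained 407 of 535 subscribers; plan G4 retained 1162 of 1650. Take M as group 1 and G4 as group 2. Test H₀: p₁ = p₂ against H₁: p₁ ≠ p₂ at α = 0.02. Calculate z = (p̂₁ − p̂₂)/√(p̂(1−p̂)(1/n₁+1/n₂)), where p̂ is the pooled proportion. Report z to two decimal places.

p̂₁ = 407/535 = 0.7607, p̂₂ = 1162/1650 = 0.7042.
Pooled p̂ = (407+1162)/(535+1650) = 1569/2185 = 0.7181.
SE = √(0.202442 × 0.00247522) = 0.0224.
z = (0.7607 − 0.7042)/0.0224 = 0.0565/0.0224 = 2.52.
p-value = 2·P(Z > 2.524) ≈ 0.0116, so at α = 0.02 we reject H₀.

z = 2.52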